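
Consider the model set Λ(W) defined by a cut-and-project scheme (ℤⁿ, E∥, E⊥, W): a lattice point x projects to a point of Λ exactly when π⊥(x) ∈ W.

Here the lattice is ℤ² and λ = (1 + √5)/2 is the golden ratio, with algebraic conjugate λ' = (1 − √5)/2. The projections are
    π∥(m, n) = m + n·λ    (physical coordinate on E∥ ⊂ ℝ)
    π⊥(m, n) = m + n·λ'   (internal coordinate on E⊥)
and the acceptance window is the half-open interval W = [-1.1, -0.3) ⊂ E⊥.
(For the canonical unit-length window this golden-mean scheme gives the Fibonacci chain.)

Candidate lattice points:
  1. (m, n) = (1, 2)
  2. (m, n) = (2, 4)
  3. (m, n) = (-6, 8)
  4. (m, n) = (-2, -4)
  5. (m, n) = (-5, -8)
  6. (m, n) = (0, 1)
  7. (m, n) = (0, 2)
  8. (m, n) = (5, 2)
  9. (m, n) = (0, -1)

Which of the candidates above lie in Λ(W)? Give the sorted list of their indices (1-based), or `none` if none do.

2, 6

λ' = (1−√5)/2 ≈ -0.6180.
#1 (1,2): internal coord 1 + (2)·λ' = -0.2361; -0.2361 ∉ [-1.1, -0.3) → out
#2 (2,4): internal coord 2 + (4)·λ' = -0.4721; -0.4721 ∈ [-1.1, -0.3) → IN Λ
#3 (-6,8): internal coord -6 + (8)·λ' = -10.9443; -10.9443 ∉ [-1.1, -0.3) → out
#4 (-2,-4): internal coord -2 + (-4)·λ' = +0.4721; +0.4721 ∉ [-1.1, -0.3) → out
#5 (-5,-8): internal coord -5 + (-8)·λ' = -0.0557; -0.0557 ∉ [-1.1, -0.3) → out
#6 (0,1): internal coord 0 + (1)·λ' = -0.6180; -0.6180 ∈ [-1.1, -0.3) → IN Λ
#7 (0,2): internal coord 0 + (2)·λ' = -1.2361; -1.2361 ∉ [-1.1, -0.3) → out
#8 (5,2): internal coord 5 + (2)·λ' = +3.7639; +3.7639 ∉ [-1.1, -0.3) → out
#9 (0,-1): internal coord 0 + (-1)·λ' = +0.6180; +0.6180 ∉ [-1.1, -0.3) → out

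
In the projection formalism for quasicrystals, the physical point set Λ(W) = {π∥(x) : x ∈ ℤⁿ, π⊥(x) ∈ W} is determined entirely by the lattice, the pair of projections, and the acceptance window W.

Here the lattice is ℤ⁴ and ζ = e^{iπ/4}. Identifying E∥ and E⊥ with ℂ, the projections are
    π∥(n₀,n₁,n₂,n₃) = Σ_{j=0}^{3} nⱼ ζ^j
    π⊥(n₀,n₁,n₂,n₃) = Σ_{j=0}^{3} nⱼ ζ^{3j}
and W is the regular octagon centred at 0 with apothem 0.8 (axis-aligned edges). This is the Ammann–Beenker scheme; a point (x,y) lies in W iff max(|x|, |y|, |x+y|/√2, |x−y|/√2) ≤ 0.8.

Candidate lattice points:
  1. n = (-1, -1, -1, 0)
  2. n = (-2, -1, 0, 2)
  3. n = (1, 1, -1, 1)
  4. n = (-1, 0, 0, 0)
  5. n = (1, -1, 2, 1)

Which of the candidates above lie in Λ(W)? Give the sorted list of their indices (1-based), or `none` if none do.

With ζ = e^{iπ/4} the internal vectors are ζ^0,ζ^3,ζ^6,ζ^9.
#1 (-1, -1, -1, 0): internal (-0.29289, 0.29289); octagon support 0.41421 vs apothem 0.8 → ∈ W
#2 (-2, -1, 0, 2): internal (0.12132, 0.70711); octagon support 0.70711 vs apothem 0.8 → ∈ W
#3 (1, 1, -1, 1): internal (1.00000, 2.41421); octagon support 2.41421 vs apothem 0.8 → ∉ W
#4 (-1, 0, 0, 0): internal (-1.00000, 0.00000); octagon support 1.00000 vs apothem 0.8 → ∉ W
#5 (1, -1, 2, 1): internal (2.41421, -2.00000); octagon support 3.12132 vs apothem 0.8 → ∉ W

1, 2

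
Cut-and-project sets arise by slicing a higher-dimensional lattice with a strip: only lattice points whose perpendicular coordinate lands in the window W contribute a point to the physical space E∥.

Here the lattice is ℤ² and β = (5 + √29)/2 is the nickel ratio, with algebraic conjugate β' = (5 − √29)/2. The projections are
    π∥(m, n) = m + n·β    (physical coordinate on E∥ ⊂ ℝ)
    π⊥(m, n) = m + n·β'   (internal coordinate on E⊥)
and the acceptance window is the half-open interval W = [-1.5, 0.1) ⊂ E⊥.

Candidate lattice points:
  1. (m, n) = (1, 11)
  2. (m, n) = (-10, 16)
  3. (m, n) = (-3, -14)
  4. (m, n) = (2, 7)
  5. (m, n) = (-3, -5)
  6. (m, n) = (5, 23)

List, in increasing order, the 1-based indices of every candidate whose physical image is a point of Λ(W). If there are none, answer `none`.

1, 3

β' = (5−√29)/2 ≈ -0.1926.
candidate 1: (m,n)=(1,11) → π∥ = 1+11·β ≈ 58.1184, π⊥ = 1+11·β' ≈ -1.1184 ∈ [-1.5, 0.1) ⇒ IN Λ
candidate 2: (m,n)=(-10,16) → π∥ = -10+16·β ≈ 73.0813, π⊥ = -10+16·β' ≈ -13.0813 ∉ [-1.5, 0.1) ⇒ out
candidate 3: (m,n)=(-3,-14) → π∥ = -3-14·β ≈ -75.6962, π⊥ = -3-14·β' ≈ -0.3038 ∈ [-1.5, 0.1) ⇒ IN Λ
candidate 4: (m,n)=(2,7) → π∥ = 2+7·β ≈ 38.3481, π⊥ = 2+7·β' ≈ 0.6519 ∉ [-1.5, 0.1) ⇒ out
candidate 5: (m,n)=(-3,-5) → π∥ = -3-5·β ≈ -28.9629, π⊥ = -3-5·β' ≈ -2.0371 ∉ [-1.5, 0.1) ⇒ out
candidate 6: (m,n)=(5,23) → π∥ = 5+23·β ≈ 124.4294, π⊥ = 5+23·β' ≈ 0.5706 ∉ [-1.5, 0.1) ⇒ out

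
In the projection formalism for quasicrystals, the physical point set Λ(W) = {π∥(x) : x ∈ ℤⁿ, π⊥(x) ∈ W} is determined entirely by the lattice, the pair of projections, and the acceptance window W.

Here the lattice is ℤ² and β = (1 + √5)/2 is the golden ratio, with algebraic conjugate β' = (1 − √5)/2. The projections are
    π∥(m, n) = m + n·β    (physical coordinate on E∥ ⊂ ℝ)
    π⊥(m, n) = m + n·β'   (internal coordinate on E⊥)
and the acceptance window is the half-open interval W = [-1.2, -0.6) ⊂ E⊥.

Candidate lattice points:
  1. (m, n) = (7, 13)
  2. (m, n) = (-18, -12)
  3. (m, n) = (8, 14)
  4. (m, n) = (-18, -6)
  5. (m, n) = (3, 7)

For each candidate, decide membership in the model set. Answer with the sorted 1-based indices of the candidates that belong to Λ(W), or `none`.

1, 3

Compute β' = (1−√5)/2 = -0.6180, so π⊥(m,n) = m -0.6180·n.
#1 (7,13): internal coord 7 + (13)·β' = -1.0344; -1.0344 ∈ [-1.2, -0.6) → IN Λ
#2 (-18,-12): internal coord -18 + (-12)·β' = -10.5836; -10.5836 ∉ [-1.2, -0.6) → out
#3 (8,14): internal coord 8 + (14)·β' = -0.6525; -0.6525 ∈ [-1.2, -0.6) → IN Λ
#4 (-18,-6): internal coord -18 + (-6)·β' = -14.2918; -14.2918 ∉ [-1.2, -0.6) → out
#5 (3,7): internal coord 3 + (7)·β' = -1.3262; -1.3262 ∉ [-1.2, -0.6) → out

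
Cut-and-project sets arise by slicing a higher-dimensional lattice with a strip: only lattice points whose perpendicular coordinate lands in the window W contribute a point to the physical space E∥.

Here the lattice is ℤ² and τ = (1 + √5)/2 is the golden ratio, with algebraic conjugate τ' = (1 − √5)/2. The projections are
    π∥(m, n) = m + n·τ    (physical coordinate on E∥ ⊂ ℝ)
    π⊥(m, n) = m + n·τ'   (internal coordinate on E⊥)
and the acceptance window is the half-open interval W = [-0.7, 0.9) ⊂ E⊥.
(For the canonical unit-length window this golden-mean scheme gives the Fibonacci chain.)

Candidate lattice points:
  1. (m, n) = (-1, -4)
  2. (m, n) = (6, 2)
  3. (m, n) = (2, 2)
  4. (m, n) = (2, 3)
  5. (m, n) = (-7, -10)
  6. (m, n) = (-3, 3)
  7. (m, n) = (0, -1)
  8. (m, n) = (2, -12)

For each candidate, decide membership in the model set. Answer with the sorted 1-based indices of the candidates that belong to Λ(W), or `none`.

3, 4, 7

τ' = (1−√5)/2 ≈ -0.6180.
candidate 1: (m,n)=(-1,-4) → π∥ = -1-4·τ ≈ -7.4721, π⊥ = -1-4·τ' ≈ 1.4721 ∉ [-0.7, 0.9) ⇒ out
candidate 2: (m,n)=(6,2) → π∥ = 6+2·τ ≈ 9.2361, π⊥ = 6+2·τ' ≈ 4.7639 ∉ [-0.7, 0.9) ⇒ out
candidate 3: (m,n)=(2,2) → π∥ = 2+2·τ ≈ 5.2361, π⊥ = 2+2·τ' ≈ 0.7639 ∈ [-0.7, 0.9) ⇒ IN Λ
candidate 4: (m,n)=(2,3) → π∥ = 2+3·τ ≈ 6.8541, π⊥ = 2+3·τ' ≈ 0.1459 ∈ [-0.7, 0.9) ⇒ IN Λ
candidate 5: (m,n)=(-7,-10) → π∥ = -7-10·τ ≈ -23.1803, π⊥ = -7-10·τ' ≈ -0.8197 ∉ [-0.7, 0.9) ⇒ out
candidate 6: (m,n)=(-3,3) → π∥ = -3+3·τ ≈ 1.8541, π⊥ = -3+3·τ' ≈ -4.8541 ∉ [-0.7, 0.9) ⇒ out
candidate 7: (m,n)=(0,-1) → π∥ = 0-1·τ ≈ -1.6180, π⊥ = 0-1·τ' ≈ 0.6180 ∈ [-0.7, 0.9) ⇒ IN Λ
candidate 8: (m,n)=(2,-12) → π∥ = 2-12·τ ≈ -17.4164, π⊥ = 2-12·τ' ≈ 9.4164 ∉ [-0.7, 0.9) ⇒ out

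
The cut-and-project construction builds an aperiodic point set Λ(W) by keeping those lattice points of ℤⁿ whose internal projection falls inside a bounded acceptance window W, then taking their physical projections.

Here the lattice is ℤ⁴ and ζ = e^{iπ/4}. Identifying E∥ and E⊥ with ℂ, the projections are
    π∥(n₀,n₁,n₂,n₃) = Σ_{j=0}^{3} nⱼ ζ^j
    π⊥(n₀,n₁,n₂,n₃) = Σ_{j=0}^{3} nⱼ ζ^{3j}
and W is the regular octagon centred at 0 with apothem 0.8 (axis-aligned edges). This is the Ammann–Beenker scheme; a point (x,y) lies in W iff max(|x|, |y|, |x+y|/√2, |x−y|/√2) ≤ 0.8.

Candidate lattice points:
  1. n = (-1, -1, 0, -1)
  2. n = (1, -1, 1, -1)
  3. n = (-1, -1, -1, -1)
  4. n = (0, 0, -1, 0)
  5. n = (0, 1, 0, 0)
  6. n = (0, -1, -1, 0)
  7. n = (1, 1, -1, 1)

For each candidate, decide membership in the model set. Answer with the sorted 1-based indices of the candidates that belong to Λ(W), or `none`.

6

Internal map: ζ^{3j} for j=0..3 gives (1,0), (−√2/2,√2/2), (0,−1), (√2/2,√2/2).
#1 (-1, -1, 0, -1): internal (-1.00000, -1.41421); octagon support 1.70711 vs apothem 0.8 → ∉ W
#2 (1, -1, 1, -1): internal (1.00000, -2.41421); octagon support 2.41421 vs apothem 0.8 → ∉ W
#3 (-1, -1, -1, -1): internal (-1.00000, -0.41421); octagon support 1.00000 vs apothem 0.8 → ∉ W
#4 (0, 0, -1, 0): internal (0.00000, 1.00000); octagon support 1.00000 vs apothem 0.8 → ∉ W
#5 (0, 1, 0, 0): internal (-0.70711, 0.70711); octagon support 1.00000 vs apothem 0.8 → ∉ W
#6 (0, -1, -1, 0): internal (0.70711, 0.29289); octagon support 0.70711 vs apothem 0.8 → ∈ W
#7 (1, 1, -1, 1): internal (1.00000, 2.41421); octagon support 2.41421 vs apothem 0.8 → ∉ W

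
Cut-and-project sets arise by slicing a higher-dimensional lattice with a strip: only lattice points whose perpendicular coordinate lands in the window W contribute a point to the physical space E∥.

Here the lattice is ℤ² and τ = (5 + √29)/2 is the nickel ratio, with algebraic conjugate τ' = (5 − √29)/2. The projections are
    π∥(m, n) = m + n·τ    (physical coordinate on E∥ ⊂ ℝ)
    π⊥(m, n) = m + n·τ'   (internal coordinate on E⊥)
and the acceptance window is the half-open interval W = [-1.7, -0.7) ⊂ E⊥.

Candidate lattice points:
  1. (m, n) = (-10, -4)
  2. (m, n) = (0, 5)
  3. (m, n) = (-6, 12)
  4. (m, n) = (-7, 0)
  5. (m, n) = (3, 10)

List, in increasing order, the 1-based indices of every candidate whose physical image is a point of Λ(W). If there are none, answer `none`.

2

Compute τ' = (5−√29)/2 = -0.19258, so π⊥(m,n) = m -0.19258·n.
#1 (-10,-4): internal coord -10 + (-4)·τ' = -9.22967; -9.22967 ∉ [-1.7, -0.7) → out
#2 (0,5): internal coord 0 + (5)·τ' = -0.96291; -0.96291 ∈ [-1.7, -0.7) → IN Λ
#3 (-6,12): internal coord -6 + (12)·τ' = -8.31099; -8.31099 ∉ [-1.7, -0.7) → out
#4 (-7,0): internal coord -7 + (0)·τ' = -7.00000; -7.00000 ∉ [-1.7, -0.7) → out
#5 (3,10): internal coord 3 + (10)·τ' = +1.07418; +1.07418 ∉ [-1.7, -0.7) → out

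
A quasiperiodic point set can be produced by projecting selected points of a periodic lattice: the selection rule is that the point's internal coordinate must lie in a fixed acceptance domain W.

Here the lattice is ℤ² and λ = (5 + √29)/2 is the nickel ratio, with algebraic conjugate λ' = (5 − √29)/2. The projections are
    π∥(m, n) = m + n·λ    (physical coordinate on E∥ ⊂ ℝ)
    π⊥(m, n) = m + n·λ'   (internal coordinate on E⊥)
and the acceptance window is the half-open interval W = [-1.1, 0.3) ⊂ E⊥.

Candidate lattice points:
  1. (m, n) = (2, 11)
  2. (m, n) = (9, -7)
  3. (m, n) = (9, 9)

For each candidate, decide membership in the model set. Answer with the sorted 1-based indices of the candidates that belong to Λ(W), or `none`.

1

Numerically λ ≈ 5.19258 and λ' = −1/λ ≈ -0.19258.
#1 (2,11): internal coord 2 + (11)·λ' = -0.11841; -0.11841 ∈ [-1.1, 0.3) → IN Λ
#2 (9,-7): internal coord 9 + (-7)·λ' = +10.34808; +10.34808 ∉ [-1.1, 0.3) → out
#3 (9,9): internal coord 9 + (9)·λ' = +7.26676; +7.26676 ∉ [-1.1, 0.3) → out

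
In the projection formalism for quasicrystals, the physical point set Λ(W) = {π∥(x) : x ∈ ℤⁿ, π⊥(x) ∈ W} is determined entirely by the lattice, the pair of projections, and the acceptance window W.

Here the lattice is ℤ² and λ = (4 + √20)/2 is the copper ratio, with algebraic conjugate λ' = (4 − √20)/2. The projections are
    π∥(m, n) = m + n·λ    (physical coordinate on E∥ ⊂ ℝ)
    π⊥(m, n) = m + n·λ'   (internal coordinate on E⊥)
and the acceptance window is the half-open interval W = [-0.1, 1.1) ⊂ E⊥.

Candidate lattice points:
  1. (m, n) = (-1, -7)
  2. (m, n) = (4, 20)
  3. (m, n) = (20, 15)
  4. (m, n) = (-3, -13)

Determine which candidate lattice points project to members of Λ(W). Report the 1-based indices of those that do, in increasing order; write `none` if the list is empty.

1, 4

Numerically λ ≈ 4.23607 and λ' = −1/λ ≈ -0.23607.
[1] lift (-1,-7): star map gives 0.65248; window check -0.1 ≤ 0.65248 < 1.1 is true → IN Λ
[2] lift (4,20): star map gives -0.72136; window check -0.1 ≤ -0.72136 < 1.1 is false → out
[3] lift (20,15): star map gives 16.45898; window check -0.1 ≤ 16.45898 < 1.1 is false → out
[4] lift (-3,-13): star map gives 0.06888; window check -0.1 ≤ 0.06888 < 1.1 is true → IN Λ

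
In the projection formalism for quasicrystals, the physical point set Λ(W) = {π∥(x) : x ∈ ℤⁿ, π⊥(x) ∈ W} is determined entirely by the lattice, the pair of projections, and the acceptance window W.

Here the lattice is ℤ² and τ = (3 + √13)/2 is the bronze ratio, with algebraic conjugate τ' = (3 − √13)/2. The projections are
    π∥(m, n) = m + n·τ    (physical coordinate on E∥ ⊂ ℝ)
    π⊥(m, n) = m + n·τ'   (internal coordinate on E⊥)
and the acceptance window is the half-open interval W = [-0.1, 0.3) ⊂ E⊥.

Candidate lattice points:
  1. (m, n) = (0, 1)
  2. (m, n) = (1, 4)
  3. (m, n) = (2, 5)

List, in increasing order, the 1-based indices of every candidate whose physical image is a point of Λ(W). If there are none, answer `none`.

τ' = (3−√13)/2 ≈ -0.302776.
[1] lift (0,1): star map gives -0.302776; window check -0.1 ≤ -0.302776 < 0.3 is false → out
[2] lift (1,4): star map gives -0.211103; window check -0.1 ≤ -0.211103 < 0.3 is false → out
[3] lift (2,5): star map gives 0.486122; window check -0.1 ≤ 0.486122 < 0.3 is false → out

none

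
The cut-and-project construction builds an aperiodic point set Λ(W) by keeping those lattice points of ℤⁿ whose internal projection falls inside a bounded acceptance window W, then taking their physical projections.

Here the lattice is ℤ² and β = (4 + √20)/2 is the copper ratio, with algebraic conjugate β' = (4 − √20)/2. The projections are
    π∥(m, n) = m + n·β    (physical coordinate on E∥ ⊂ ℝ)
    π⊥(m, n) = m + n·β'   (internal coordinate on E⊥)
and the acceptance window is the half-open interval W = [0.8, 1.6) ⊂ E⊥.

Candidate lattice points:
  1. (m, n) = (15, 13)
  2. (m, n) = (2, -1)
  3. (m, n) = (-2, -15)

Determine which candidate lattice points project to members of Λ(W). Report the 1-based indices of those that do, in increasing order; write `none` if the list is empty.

β' = (4−√20)/2 ≈ -0.23607.
[1] lift (15,13): star map gives 11.93112; window check 0.8 ≤ 11.93112 < 1.6 is false → out
[2] lift (2,-1): star map gives 2.23607; window check 0.8 ≤ 2.23607 < 1.6 is false → out
[3] lift (-2,-15): star map gives 1.54102; window check 0.8 ≤ 1.54102 < 1.6 is true → IN Λ

3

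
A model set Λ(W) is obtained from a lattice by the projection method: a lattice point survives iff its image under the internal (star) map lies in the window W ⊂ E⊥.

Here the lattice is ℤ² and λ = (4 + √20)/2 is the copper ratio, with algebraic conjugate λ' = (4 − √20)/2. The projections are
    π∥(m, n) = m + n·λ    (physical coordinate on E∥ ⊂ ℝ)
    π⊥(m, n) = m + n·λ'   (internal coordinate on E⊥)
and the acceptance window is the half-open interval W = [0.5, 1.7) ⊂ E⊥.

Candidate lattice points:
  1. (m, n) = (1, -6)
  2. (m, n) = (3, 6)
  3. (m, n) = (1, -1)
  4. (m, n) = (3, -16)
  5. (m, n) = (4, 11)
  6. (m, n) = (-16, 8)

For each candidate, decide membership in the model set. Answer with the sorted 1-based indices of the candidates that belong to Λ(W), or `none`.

Numerically λ ≈ 4.23607 and λ' = −1/λ ≈ -0.23607.
candidate 1: (m,n)=(1,-6) → π∥ = 1-6·λ ≈ -24.41641, π⊥ = 1-6·λ' ≈ 2.41641 ∉ [0.5, 1.7) ⇒ out
candidate 2: (m,n)=(3,6) → π∥ = 3+6·λ ≈ 28.41641, π⊥ = 3+6·λ' ≈ 1.58359 ∈ [0.5, 1.7) ⇒ IN Λ
candidate 3: (m,n)=(1,-1) → π∥ = 1-1·λ ≈ -3.23607, π⊥ = 1-1·λ' ≈ 1.23607 ∈ [0.5, 1.7) ⇒ IN Λ
candidate 4: (m,n)=(3,-16) → π∥ = 3-16·λ ≈ -64.77709, π⊥ = 3-16·λ' ≈ 6.77709 ∉ [0.5, 1.7) ⇒ out
candidate 5: (m,n)=(4,11) → π∥ = 4+11·λ ≈ 50.59675, π⊥ = 4+11·λ' ≈ 1.40325 ∈ [0.5, 1.7) ⇒ IN Λ
candidate 6: (m,n)=(-16,8) → π∥ = -16+8·λ ≈ 17.88854, π⊥ = -16+8·λ' ≈ -17.88854 ∉ [0.5, 1.7) ⇒ out

2, 3, 5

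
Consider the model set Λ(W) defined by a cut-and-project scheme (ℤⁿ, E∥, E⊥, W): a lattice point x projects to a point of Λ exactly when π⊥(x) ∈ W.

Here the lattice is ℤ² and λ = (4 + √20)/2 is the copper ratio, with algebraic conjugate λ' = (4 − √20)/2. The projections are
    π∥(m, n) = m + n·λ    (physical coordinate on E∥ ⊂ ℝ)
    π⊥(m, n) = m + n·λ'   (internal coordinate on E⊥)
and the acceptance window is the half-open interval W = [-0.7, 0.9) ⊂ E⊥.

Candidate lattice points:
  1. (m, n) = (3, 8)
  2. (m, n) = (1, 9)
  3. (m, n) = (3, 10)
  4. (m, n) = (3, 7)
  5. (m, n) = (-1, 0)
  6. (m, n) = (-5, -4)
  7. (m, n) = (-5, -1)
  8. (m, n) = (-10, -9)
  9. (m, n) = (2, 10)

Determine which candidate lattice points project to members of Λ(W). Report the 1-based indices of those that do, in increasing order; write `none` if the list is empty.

3, 9

λ' = (4−√20)/2 ≈ -0.236068.
[1] lift (3,8): star map gives 1.111456; window check -0.7 ≤ 1.111456 < 0.9 is false → out
[2] lift (1,9): star map gives -1.124612; window check -0.7 ≤ -1.124612 < 0.9 is false → out
[3] lift (3,10): star map gives 0.639320; window check -0.7 ≤ 0.639320 < 0.9 is true → IN Λ
[4] lift (3,7): star map gives 1.347524; window check -0.7 ≤ 1.347524 < 0.9 is false → out
[5] lift (-1,0): star map gives -1.000000; window check -0.7 ≤ -1.000000 < 0.9 is false → out
[6] lift (-5,-4): star map gives -4.055728; window check -0.7 ≤ -4.055728 < 0.9 is false → out
[7] lift (-5,-1): star map gives -4.763932; window check -0.7 ≤ -4.763932 < 0.9 is false → out
[8] lift (-10,-9): star map gives -7.875388; window check -0.7 ≤ -7.875388 < 0.9 is false → out
[9] lift (2,10): star map gives -0.360680; window check -0.7 ≤ -0.360680 < 0.9 is true → IN Λ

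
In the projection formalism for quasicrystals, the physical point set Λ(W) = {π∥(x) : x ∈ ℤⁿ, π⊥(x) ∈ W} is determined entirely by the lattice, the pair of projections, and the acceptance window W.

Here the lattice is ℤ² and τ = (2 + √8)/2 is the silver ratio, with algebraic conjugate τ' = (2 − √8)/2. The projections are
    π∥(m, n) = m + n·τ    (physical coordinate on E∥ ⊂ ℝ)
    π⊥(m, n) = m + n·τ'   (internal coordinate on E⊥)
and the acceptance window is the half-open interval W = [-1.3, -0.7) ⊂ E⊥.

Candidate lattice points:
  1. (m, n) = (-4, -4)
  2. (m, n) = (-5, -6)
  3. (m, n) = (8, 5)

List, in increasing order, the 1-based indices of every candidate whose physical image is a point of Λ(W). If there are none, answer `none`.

Compute τ' = (2−√8)/2 = -0.41421, so π⊥(m,n) = m -0.41421·n.
#1 (-4,-4): internal coord -4 + (-4)·τ' = -2.34315; -2.34315 ∉ [-1.3, -0.7) → out
#2 (-5,-6): internal coord -5 + (-6)·τ' = -2.51472; -2.51472 ∉ [-1.3, -0.7) → out
#3 (8,5): internal coord 8 + (5)·τ' = +5.92893; +5.92893 ∉ [-1.3, -0.7) → out

none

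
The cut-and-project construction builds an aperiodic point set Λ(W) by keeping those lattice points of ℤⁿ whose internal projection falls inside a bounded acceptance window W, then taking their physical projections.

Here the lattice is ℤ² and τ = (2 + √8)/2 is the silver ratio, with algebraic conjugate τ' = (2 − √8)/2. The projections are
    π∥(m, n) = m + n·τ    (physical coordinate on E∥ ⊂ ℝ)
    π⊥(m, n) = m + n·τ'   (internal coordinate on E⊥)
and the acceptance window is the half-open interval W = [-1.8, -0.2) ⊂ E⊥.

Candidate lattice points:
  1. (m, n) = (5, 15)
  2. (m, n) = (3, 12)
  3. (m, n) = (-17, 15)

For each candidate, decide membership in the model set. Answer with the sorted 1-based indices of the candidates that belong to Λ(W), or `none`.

Numerically τ ≈ 2.41421 and τ' = −1/τ ≈ -0.41421.
[1] lift (5,15): star map gives -1.21320; window check -1.8 ≤ -1.21320 < -0.2 is true → IN Λ
[2] lift (3,12): star map gives -1.97056; window check -1.8 ≤ -1.97056 < -0.2 is false → out
[3] lift (-17,15): star map gives -23.21320; window check -1.8 ≤ -23.21320 < -0.2 is false → out

1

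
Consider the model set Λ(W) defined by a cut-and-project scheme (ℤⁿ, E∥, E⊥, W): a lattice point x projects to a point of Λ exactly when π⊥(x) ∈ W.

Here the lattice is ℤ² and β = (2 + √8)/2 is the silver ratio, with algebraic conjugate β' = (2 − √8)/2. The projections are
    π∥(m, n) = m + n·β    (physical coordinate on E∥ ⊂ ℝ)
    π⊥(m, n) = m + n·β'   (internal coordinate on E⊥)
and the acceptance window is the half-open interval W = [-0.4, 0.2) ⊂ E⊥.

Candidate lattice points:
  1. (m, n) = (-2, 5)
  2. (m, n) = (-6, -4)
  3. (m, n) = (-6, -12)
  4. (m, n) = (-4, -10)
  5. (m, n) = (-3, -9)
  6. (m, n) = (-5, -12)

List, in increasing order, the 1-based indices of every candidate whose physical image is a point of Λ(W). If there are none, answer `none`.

β' = (2−√8)/2 ≈ -0.41421.
[1] lift (-2,5): star map gives -4.07107; window check -0.4 ≤ -4.07107 < 0.2 is false → out
[2] lift (-6,-4): star map gives -4.34315; window check -0.4 ≤ -4.34315 < 0.2 is false → out
[3] lift (-6,-12): star map gives -1.02944; window check -0.4 ≤ -1.02944 < 0.2 is false → out
[4] lift (-4,-10): star map gives 0.14214; window check -0.4 ≤ 0.14214 < 0.2 is true → IN Λ
[5] lift (-3,-9): star map gives 0.72792; window check -0.4 ≤ 0.72792 < 0.2 is false → out
[6] lift (-5,-12): star map gives -0.02944; window check -0.4 ≤ -0.02944 < 0.2 is true → IN Λ

4, 6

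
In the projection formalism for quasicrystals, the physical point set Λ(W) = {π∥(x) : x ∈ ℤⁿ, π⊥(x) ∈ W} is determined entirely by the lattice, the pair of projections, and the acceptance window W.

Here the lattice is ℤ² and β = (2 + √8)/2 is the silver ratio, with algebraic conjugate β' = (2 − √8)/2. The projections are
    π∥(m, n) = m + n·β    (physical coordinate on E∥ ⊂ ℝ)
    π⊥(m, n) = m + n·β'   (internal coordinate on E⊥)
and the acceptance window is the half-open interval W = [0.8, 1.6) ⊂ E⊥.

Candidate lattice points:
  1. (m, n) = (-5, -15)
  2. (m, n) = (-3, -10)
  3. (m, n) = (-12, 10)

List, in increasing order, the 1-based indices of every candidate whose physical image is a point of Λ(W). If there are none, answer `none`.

Compute β' = (2−√8)/2 = -0.41421, so π⊥(m,n) = m -0.41421·n.
[1] lift (-5,-15): star map gives 1.21320; window check 0.8 ≤ 1.21320 < 1.6 is true → IN Λ
[2] lift (-3,-10): star map gives 1.14214; window check 0.8 ≤ 1.14214 < 1.6 is true → IN Λ
[3] lift (-12,10): star map gives -16.14214; window check 0.8 ≤ -16.14214 < 1.6 is false → out

1, 2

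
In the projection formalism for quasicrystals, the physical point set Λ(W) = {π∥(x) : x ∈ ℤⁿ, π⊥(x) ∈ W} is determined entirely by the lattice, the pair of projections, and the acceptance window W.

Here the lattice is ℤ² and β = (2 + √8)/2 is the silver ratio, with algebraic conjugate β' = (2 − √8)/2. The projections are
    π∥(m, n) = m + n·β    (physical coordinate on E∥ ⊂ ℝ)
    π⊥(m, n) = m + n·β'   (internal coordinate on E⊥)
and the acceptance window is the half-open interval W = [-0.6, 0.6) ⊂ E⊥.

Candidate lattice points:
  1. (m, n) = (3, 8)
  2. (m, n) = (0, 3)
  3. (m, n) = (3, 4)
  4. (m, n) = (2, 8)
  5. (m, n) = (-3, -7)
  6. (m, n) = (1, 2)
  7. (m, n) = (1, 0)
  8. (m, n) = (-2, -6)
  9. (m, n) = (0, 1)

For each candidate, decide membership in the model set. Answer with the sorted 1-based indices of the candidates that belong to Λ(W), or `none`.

β' = (2−√8)/2 ≈ -0.414214.
[1] lift (3,8): star map gives -0.313708; window check -0.6 ≤ -0.313708 < 0.6 is true → IN Λ
[2] lift (0,3): star map gives -1.242641; window check -0.6 ≤ -1.242641 < 0.6 is false → out
[3] lift (3,4): star map gives 1.343146; window check -0.6 ≤ 1.343146 < 0.6 is false → out
[4] lift (2,8): star map gives -1.313708; window check -0.6 ≤ -1.313708 < 0.6 is false → out
[5] lift (-3,-7): star map gives -0.100505; window check -0.6 ≤ -0.100505 < 0.6 is true → IN Λ
[6] lift (1,2): star map gives 0.171573; window check -0.6 ≤ 0.171573 < 0.6 is true → IN Λ
[7] lift (1,0): star map gives 1.000000; window check -0.6 ≤ 1.000000 < 0.6 is false → out
[8] lift (-2,-6): star map gives 0.485281; window check -0.6 ≤ 0.485281 < 0.6 is true → IN Λ
[9] lift (0,1): star map gives -0.414214; window check -0.6 ≤ -0.414214 < 0.6 is true → IN Λ

1, 5, 6, 8, 9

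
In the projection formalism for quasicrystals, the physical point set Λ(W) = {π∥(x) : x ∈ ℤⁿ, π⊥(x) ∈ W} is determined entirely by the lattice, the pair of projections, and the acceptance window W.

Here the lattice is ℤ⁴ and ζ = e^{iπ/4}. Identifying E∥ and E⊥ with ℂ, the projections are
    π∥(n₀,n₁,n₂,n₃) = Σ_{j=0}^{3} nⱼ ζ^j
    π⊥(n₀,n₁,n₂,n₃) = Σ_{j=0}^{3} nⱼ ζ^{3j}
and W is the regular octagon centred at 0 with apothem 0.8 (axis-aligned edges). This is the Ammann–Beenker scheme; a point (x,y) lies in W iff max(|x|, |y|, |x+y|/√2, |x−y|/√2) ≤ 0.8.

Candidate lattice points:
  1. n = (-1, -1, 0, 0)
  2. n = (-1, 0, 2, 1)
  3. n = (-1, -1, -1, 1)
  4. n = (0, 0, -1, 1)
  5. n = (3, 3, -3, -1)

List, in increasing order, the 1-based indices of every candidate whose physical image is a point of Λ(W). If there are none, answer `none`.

With ζ = e^{iπ/4} the internal vectors are ζ^0,ζ^3,ζ^6,ζ^9.
#1 (-1, -1, 0, 0): internal (-0.29289, -0.70711); octagon support 0.70711 vs apothem 0.8 → ∈ W
#2 (-1, 0, 2, 1): internal (-0.29289, -1.29289); octagon support 1.29289 vs apothem 0.8 → ∉ W
#3 (-1, -1, -1, 1): internal (0.41421, 1.00000); octagon support 1.00000 vs apothem 0.8 → ∉ W
#4 (0, 0, -1, 1): internal (0.70711, 1.70711); octagon support 1.70711 vs apothem 0.8 → ∉ W
#5 (3, 3, -3, -1): internal (0.17157, 4.41421); octagon support 4.41421 vs apothem 0.8 → ∉ W

1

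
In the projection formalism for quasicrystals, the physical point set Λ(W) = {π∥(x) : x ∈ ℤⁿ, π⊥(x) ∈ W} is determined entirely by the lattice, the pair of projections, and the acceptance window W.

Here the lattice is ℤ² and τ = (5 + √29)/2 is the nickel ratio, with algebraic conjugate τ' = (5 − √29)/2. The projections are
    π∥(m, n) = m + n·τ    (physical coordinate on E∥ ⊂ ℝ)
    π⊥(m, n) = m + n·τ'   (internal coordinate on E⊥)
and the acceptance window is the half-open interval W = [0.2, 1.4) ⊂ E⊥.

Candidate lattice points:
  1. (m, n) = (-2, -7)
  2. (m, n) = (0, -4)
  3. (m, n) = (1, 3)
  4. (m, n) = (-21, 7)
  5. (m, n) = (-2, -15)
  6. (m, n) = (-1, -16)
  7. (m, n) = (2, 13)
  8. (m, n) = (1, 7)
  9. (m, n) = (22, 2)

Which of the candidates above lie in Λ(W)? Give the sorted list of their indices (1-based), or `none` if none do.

τ' = (5−√29)/2 ≈ -0.1926.
[1] lift (-2,-7): star map gives -0.6519; window check 0.2 ≤ -0.6519 < 1.4 is false → out
[2] lift (0,-4): star map gives 0.7703; window check 0.2 ≤ 0.7703 < 1.4 is true → IN Λ
[3] lift (1,3): star map gives 0.4223; window check 0.2 ≤ 0.4223 < 1.4 is true → IN Λ
[4] lift (-21,7): star map gives -22.3481; window check 0.2 ≤ -22.3481 < 1.4 is false → out
[5] lift (-2,-15): star map gives 0.8887; window check 0.2 ≤ 0.8887 < 1.4 is true → IN Λ
[6] lift (-1,-16): star map gives 2.0813; window check 0.2 ≤ 2.0813 < 1.4 is false → out
[7] lift (2,13): star map gives -0.5036; window check 0.2 ≤ -0.5036 < 1.4 is false → out
[8] lift (1,7): star map gives -0.3481; window check 0.2 ≤ -0.3481 < 1.4 is false → out
[9] lift (22,2): star map gives 21.6148; window check 0.2 ≤ 21.6148 < 1.4 is false → out

2, 3, 5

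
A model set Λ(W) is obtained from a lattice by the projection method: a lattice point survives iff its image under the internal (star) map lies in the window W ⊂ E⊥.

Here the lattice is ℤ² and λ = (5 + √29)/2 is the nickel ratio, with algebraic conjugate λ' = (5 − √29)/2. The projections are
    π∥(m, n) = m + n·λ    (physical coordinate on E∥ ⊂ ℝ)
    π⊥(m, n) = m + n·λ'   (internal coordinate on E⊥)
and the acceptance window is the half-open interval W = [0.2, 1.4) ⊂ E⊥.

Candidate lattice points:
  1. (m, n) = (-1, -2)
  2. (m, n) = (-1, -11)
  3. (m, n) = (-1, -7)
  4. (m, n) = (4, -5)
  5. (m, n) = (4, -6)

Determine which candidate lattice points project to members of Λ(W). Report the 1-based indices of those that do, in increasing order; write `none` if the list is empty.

Numerically λ ≈ 5.19258 and λ' = −1/λ ≈ -0.19258.
#1 (-1,-2): internal coord -1 + (-2)·λ' = -0.61484; -0.61484 ∉ [0.2, 1.4) → out
#2 (-1,-11): internal coord -1 + (-11)·λ' = +1.11841; +1.11841 ∈ [0.2, 1.4) → IN Λ
#3 (-1,-7): internal coord -1 + (-7)·λ' = +0.34808; +0.34808 ∈ [0.2, 1.4) → IN Λ
#4 (4,-5): internal coord 4 + (-5)·λ' = +4.96291; +4.96291 ∉ [0.2, 1.4) → out
#5 (4,-6): internal coord 4 + (-6)·λ' = +5.15549; +5.15549 ∉ [0.2, 1.4) → out

2, 3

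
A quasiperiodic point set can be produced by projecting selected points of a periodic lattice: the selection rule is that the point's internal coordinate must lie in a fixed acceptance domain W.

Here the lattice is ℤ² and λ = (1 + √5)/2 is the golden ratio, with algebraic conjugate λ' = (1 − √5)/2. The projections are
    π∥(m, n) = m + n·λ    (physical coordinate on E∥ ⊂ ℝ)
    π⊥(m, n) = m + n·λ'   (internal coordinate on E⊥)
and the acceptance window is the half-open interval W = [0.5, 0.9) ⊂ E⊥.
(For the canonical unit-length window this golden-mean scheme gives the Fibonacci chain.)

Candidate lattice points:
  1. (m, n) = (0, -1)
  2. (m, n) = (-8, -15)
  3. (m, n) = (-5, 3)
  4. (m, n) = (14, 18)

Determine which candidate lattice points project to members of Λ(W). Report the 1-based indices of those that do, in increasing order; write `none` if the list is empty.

1

λ' = (1−√5)/2 ≈ -0.61803.
#1 (0,-1): internal coord 0 + (-1)·λ' = +0.61803; +0.61803 ∈ [0.5, 0.9) → IN Λ
#2 (-8,-15): internal coord -8 + (-15)·λ' = +1.27051; +1.27051 ∉ [0.5, 0.9) → out
#3 (-5,3): internal coord -5 + (3)·λ' = -6.85410; -6.85410 ∉ [0.5, 0.9) → out
#4 (14,18): internal coord 14 + (18)·λ' = +2.87539; +2.87539 ∉ [0.5, 0.9) → out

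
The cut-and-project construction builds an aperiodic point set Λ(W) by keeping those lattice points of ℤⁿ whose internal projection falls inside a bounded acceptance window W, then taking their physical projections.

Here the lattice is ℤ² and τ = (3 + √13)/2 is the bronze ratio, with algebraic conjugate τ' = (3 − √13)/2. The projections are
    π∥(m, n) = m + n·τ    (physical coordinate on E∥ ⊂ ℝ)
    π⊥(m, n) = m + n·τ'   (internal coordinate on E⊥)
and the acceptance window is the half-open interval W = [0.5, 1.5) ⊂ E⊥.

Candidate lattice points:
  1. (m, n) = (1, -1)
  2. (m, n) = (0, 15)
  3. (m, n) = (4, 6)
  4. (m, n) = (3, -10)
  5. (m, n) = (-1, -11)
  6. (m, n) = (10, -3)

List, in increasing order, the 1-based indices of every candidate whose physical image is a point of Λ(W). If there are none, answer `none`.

Numerically τ ≈ 3.302776 and τ' = −1/τ ≈ -0.302776.
#1 (1,-1): internal coord 1 + (-1)·τ' = +1.302776; +1.302776 ∈ [0.5, 1.5) → IN Λ
#2 (0,15): internal coord 0 + (15)·τ' = -4.541635; -4.541635 ∉ [0.5, 1.5) → out
#3 (4,6): internal coord 4 + (6)·τ' = +2.183346; +2.183346 ∉ [0.5, 1.5) → out
#4 (3,-10): internal coord 3 + (-10)·τ' = +6.027756; +6.027756 ∉ [0.5, 1.5) → out
#5 (-1,-11): internal coord -1 + (-11)·τ' = +2.330532; +2.330532 ∉ [0.5, 1.5) → out
#6 (10,-3): internal coord 10 + (-3)·τ' = +10.908327; +10.908327 ∉ [0.5, 1.5) → out

1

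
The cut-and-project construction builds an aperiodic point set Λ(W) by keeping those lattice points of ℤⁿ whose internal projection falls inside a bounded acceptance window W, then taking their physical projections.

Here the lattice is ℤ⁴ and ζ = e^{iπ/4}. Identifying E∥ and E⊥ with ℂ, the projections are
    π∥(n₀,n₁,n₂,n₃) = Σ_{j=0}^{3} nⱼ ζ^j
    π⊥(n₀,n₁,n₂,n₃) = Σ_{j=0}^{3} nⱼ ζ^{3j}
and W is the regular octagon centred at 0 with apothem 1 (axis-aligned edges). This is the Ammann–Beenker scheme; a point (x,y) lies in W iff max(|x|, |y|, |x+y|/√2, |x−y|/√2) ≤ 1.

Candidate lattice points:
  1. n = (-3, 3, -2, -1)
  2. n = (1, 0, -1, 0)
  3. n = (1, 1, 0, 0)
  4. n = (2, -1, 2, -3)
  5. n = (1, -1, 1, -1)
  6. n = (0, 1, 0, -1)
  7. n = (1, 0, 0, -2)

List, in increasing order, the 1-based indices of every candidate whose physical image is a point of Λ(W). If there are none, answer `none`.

π⊥(n) = n₀ + n₁ζ³ + n₂ζ⁶ + n₃ζ⁹ where ζ = e^{iπ/4}.
#1 (-3, 3, -2, -1): internal (-5.8284, 3.4142); octagon support 6.5355 vs apothem 1 → ∉ W
#2 (1, 0, -1, 0): internal (1.0000, 1.0000); octagon support 1.4142 vs apothem 1 → ∉ W
#3 (1, 1, 0, 0): internal (0.2929, 0.7071); octagon support 0.7071 vs apothem 1 → ∈ W
#4 (2, -1, 2, -3): internal (0.5858, -4.8284); octagon support 4.8284 vs apothem 1 → ∉ W
#5 (1, -1, 1, -1): internal (1.0000, -2.4142); octagon support 2.4142 vs apothem 1 → ∉ W
#6 (0, 1, 0, -1): internal (-1.4142, 0.0000); octagon support 1.4142 vs apothem 1 → ∉ W
#7 (1, 0, 0, -2): internal (-0.4142, -1.4142); octagon support 1.4142 vs apothem 1 → ∉ W

3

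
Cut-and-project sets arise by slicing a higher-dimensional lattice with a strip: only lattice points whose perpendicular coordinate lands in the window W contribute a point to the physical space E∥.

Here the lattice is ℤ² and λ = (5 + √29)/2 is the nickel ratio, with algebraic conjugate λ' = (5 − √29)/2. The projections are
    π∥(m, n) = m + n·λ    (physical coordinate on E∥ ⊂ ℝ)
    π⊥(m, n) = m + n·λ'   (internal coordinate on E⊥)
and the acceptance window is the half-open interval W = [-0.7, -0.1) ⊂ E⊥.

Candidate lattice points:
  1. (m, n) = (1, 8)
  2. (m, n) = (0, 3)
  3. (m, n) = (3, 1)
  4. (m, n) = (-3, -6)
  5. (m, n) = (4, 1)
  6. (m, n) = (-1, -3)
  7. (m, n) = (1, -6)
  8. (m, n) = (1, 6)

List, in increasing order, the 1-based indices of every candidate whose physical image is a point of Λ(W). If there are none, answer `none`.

Compute λ' = (5−√29)/2 = -0.1926, so π⊥(m,n) = m -0.1926·n.
[1] lift (1,8): star map gives -0.5407; window check -0.7 ≤ -0.5407 < -0.1 is true → IN Λ
[2] lift (0,3): star map gives -0.5777; window check -0.7 ≤ -0.5777 < -0.1 is true → IN Λ
[3] lift (3,1): star map gives 2.8074; window check -0.7 ≤ 2.8074 < -0.1 is false → out
[4] lift (-3,-6): star map gives -1.8445; window check -0.7 ≤ -1.8445 < -0.1 is false → out
[5] lift (4,1): star map gives 3.8074; window check -0.7 ≤ 3.8074 < -0.1 is false → out
[6] lift (-1,-3): star map gives -0.4223; window check -0.7 ≤ -0.4223 < -0.1 is true → IN Λ
[7] lift (1,-6): star map gives 2.1555; window check -0.7 ≤ 2.1555 < -0.1 is false → out
[8] lift (1,6): star map gives -0.1555; window check -0.7 ≤ -0.1555 < -0.1 is true → IN Λ

1, 2, 6, 8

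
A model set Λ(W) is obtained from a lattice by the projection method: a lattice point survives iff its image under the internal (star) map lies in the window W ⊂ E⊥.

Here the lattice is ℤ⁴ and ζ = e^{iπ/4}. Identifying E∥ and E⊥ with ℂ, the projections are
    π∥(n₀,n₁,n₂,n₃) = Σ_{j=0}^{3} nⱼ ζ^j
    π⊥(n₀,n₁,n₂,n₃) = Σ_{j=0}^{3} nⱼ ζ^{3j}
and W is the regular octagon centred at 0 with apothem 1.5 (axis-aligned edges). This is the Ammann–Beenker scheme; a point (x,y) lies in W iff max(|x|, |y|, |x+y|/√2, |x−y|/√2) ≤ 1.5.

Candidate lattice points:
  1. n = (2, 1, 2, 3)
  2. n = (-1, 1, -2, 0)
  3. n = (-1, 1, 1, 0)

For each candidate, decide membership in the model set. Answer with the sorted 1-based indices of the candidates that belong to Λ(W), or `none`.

none

Internal map: ζ^{3j} for j=0..3 gives (1,0), (−√2/2,√2/2), (0,−1), (√2/2,√2/2).
#1 (2, 1, 2, 3): internal (3.4142, 0.8284); octagon support 3.4142 vs apothem 1.5 → ∉ W
#2 (-1, 1, -2, 0): internal (-1.7071, 2.7071); octagon support 3.1213 vs apothem 1.5 → ∉ W
#3 (-1, 1, 1, 0): internal (-1.7071, -0.2929); octagon support 1.7071 vs apothem 1.5 → ∉ W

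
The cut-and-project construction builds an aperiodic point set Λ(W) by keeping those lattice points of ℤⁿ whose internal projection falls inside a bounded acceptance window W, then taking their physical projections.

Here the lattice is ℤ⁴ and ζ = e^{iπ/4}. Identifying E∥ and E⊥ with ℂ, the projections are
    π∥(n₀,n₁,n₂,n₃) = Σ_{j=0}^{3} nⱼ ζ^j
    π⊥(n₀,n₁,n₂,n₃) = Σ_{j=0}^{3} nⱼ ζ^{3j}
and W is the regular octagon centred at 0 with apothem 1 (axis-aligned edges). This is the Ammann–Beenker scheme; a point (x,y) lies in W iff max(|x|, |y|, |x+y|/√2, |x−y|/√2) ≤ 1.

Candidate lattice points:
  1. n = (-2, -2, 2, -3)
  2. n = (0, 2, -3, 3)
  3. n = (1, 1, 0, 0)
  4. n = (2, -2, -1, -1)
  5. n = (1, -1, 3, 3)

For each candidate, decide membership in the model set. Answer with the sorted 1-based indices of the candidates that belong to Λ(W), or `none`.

Internal map: ζ^{3j} for j=0..3 gives (1,0), (−√2/2,√2/2), (0,−1), (√2/2,√2/2).
candidate 1: n = (-2, -2, 2, -3) → π⊥ ≈ (-2.70711, -5.53553); max(|x|,|y|,|x±y|/√2) = 5.82843 > 1 ⇒ ∉ W
candidate 2: n = (0, 2, -3, 3) → π⊥ ≈ (+0.70711, +6.53553); max(|x|,|y|,|x±y|/√2) = 6.53553 > 1 ⇒ ∉ W
candidate 3: n = (1, 1, 0, 0) → π⊥ ≈ (+0.29289, +0.70711); max(|x|,|y|,|x±y|/√2) = 0.70711 ≤ 1 ⇒ ∈ W
candidate 4: n = (2, -2, -1, -1) → π⊥ ≈ (+2.70711, -1.12132); max(|x|,|y|,|x±y|/√2) = 2.70711 > 1 ⇒ ∉ W
candidate 5: n = (1, -1, 3, 3) → π⊥ ≈ (+3.82843, -1.58579); max(|x|,|y|,|x±y|/√2) = 3.82843 > 1 ⇒ ∉ W

3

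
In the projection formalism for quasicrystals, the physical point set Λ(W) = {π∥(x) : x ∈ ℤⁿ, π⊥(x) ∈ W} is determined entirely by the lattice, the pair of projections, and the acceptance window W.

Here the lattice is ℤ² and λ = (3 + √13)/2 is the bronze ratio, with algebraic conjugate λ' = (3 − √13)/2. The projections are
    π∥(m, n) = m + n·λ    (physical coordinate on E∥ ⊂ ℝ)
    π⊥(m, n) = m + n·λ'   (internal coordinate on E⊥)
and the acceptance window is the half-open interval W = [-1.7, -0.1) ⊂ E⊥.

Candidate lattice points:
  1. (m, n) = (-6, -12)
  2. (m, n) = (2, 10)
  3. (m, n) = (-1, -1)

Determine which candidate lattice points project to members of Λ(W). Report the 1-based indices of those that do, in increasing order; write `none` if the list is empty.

2, 3

λ' = (3−√13)/2 ≈ -0.302776.
#1 (-6,-12): internal coord -6 + (-12)·λ' = -2.366692; -2.366692 ∉ [-1.7, -0.1) → out
#2 (2,10): internal coord 2 + (10)·λ' = -1.027756; -1.027756 ∈ [-1.7, -0.1) → IN Λ
#3 (-1,-1): internal coord -1 + (-1)·λ' = -0.697224; -0.697224 ∈ [-1.7, -0.1) → IN Λ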